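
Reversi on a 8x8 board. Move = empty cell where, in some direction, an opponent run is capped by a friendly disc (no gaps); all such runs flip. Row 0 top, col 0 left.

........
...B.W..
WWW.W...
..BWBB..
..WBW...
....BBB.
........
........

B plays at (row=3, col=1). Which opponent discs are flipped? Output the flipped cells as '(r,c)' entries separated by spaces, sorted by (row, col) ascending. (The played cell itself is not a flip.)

Dir NW: opp run (2,0), next=edge -> no flip
Dir N: opp run (2,1), next='.' -> no flip
Dir NE: opp run (2,2) capped by B -> flip
Dir W: first cell '.' (not opp) -> no flip
Dir E: first cell 'B' (not opp) -> no flip
Dir SW: first cell '.' (not opp) -> no flip
Dir S: first cell '.' (not opp) -> no flip
Dir SE: opp run (4,2), next='.' -> no flip

Answer: (2,2)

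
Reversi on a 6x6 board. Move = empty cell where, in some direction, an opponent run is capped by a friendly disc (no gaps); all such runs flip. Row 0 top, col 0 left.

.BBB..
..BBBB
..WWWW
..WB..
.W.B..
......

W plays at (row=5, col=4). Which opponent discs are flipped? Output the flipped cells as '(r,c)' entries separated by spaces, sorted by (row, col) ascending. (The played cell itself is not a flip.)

Dir NW: opp run (4,3) capped by W -> flip
Dir N: first cell '.' (not opp) -> no flip
Dir NE: first cell '.' (not opp) -> no flip
Dir W: first cell '.' (not opp) -> no flip
Dir E: first cell '.' (not opp) -> no flip
Dir SW: edge -> no flip
Dir S: edge -> no flip
Dir SE: edge -> no flip

Answer: (4,3)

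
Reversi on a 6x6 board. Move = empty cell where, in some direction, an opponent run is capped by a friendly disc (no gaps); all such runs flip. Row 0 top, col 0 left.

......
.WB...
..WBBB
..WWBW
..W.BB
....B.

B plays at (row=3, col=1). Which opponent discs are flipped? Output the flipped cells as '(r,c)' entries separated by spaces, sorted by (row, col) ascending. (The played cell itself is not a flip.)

Answer: (3,2) (3,3)

Derivation:
Dir NW: first cell '.' (not opp) -> no flip
Dir N: first cell '.' (not opp) -> no flip
Dir NE: opp run (2,2), next='.' -> no flip
Dir W: first cell '.' (not opp) -> no flip
Dir E: opp run (3,2) (3,3) capped by B -> flip
Dir SW: first cell '.' (not opp) -> no flip
Dir S: first cell '.' (not opp) -> no flip
Dir SE: opp run (4,2), next='.' -> no flip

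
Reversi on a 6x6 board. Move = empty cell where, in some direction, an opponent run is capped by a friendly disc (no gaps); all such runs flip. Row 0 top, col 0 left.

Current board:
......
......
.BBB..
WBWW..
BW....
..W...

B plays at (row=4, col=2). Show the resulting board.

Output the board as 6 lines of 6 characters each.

Answer: ......
......
.BBB..
WBBW..
BBB...
..W...

Derivation:
Place B at (4,2); scan 8 dirs for brackets.
Dir NW: first cell 'B' (not opp) -> no flip
Dir N: opp run (3,2) capped by B -> flip
Dir NE: opp run (3,3), next='.' -> no flip
Dir W: opp run (4,1) capped by B -> flip
Dir E: first cell '.' (not opp) -> no flip
Dir SW: first cell '.' (not opp) -> no flip
Dir S: opp run (5,2), next=edge -> no flip
Dir SE: first cell '.' (not opp) -> no flip
All flips: (3,2) (4,1)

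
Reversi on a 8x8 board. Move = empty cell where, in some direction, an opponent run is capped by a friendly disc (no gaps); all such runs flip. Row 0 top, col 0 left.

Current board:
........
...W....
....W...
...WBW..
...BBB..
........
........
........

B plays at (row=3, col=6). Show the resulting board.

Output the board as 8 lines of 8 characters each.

Place B at (3,6); scan 8 dirs for brackets.
Dir NW: first cell '.' (not opp) -> no flip
Dir N: first cell '.' (not opp) -> no flip
Dir NE: first cell '.' (not opp) -> no flip
Dir W: opp run (3,5) capped by B -> flip
Dir E: first cell '.' (not opp) -> no flip
Dir SW: first cell 'B' (not opp) -> no flip
Dir S: first cell '.' (not opp) -> no flip
Dir SE: first cell '.' (not opp) -> no flip
All flips: (3,5)

Answer: ........
...W....
....W...
...WBBB.
...BBB..
........
........
........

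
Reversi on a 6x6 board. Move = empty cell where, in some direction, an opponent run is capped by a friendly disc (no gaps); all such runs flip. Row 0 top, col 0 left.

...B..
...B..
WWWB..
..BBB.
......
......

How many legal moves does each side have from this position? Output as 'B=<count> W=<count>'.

Answer: B=4 W=5

Derivation:
-- B to move --
(1,0): flips 1 -> legal
(1,1): flips 1 -> legal
(1,2): flips 1 -> legal
(3,0): no bracket -> illegal
(3,1): flips 1 -> legal
B mobility = 4
-- W to move --
(0,2): no bracket -> illegal
(0,4): flips 1 -> legal
(1,2): no bracket -> illegal
(1,4): no bracket -> illegal
(2,4): flips 1 -> legal
(2,5): no bracket -> illegal
(3,1): no bracket -> illegal
(3,5): no bracket -> illegal
(4,1): no bracket -> illegal
(4,2): flips 1 -> legal
(4,3): flips 1 -> legal
(4,4): flips 1 -> legal
(4,5): no bracket -> illegal
W mobility = 5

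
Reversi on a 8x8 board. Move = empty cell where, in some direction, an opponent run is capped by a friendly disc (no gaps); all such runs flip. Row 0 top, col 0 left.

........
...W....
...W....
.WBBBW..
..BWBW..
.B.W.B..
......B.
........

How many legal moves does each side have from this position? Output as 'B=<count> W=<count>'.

Answer: B=15 W=4

Derivation:
-- B to move --
(0,2): no bracket -> illegal
(0,3): flips 2 -> legal
(0,4): no bracket -> illegal
(1,2): flips 1 -> legal
(1,4): flips 1 -> legal
(2,0): flips 1 -> legal
(2,1): no bracket -> illegal
(2,2): no bracket -> illegal
(2,4): no bracket -> illegal
(2,5): flips 2 -> legal
(2,6): flips 1 -> legal
(3,0): flips 1 -> legal
(3,6): flips 1 -> legal
(4,0): no bracket -> illegal
(4,1): no bracket -> illegal
(4,6): flips 1 -> legal
(5,2): flips 1 -> legal
(5,4): flips 1 -> legal
(5,6): flips 1 -> legal
(6,2): flips 1 -> legal
(6,3): flips 2 -> legal
(6,4): flips 1 -> legal
B mobility = 15
-- W to move --
(2,1): flips 1 -> legal
(2,2): no bracket -> illegal
(2,4): no bracket -> illegal
(2,5): flips 1 -> legal
(4,0): no bracket -> illegal
(4,1): flips 2 -> legal
(4,6): no bracket -> illegal
(5,0): no bracket -> illegal
(5,2): no bracket -> illegal
(5,4): no bracket -> illegal
(5,6): no bracket -> illegal
(5,7): no bracket -> illegal
(6,0): no bracket -> illegal
(6,1): no bracket -> illegal
(6,2): no bracket -> illegal
(6,4): no bracket -> illegal
(6,5): flips 1 -> legal
(6,7): no bracket -> illegal
(7,5): no bracket -> illegal
(7,6): no bracket -> illegal
(7,7): no bracket -> illegal
W mobility = 4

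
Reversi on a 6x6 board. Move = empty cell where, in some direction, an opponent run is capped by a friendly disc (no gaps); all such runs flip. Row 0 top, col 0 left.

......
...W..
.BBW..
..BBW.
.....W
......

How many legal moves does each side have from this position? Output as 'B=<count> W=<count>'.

Answer: B=5 W=4

Derivation:
-- B to move --
(0,2): no bracket -> illegal
(0,3): flips 2 -> legal
(0,4): flips 1 -> legal
(1,2): no bracket -> illegal
(1,4): flips 1 -> legal
(2,4): flips 1 -> legal
(2,5): no bracket -> illegal
(3,5): flips 1 -> legal
(4,3): no bracket -> illegal
(4,4): no bracket -> illegal
(5,4): no bracket -> illegal
(5,5): no bracket -> illegal
B mobility = 5
-- W to move --
(1,0): no bracket -> illegal
(1,1): no bracket -> illegal
(1,2): no bracket -> illegal
(2,0): flips 2 -> legal
(2,4): no bracket -> illegal
(3,0): no bracket -> illegal
(3,1): flips 3 -> legal
(4,1): flips 1 -> legal
(4,2): no bracket -> illegal
(4,3): flips 1 -> legal
(4,4): no bracket -> illegal
W mobility = 4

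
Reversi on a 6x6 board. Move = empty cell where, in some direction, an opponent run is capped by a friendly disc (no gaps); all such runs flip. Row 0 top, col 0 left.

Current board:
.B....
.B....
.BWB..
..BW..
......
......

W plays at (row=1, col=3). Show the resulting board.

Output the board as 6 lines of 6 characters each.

Place W at (1,3); scan 8 dirs for brackets.
Dir NW: first cell '.' (not opp) -> no flip
Dir N: first cell '.' (not opp) -> no flip
Dir NE: first cell '.' (not opp) -> no flip
Dir W: first cell '.' (not opp) -> no flip
Dir E: first cell '.' (not opp) -> no flip
Dir SW: first cell 'W' (not opp) -> no flip
Dir S: opp run (2,3) capped by W -> flip
Dir SE: first cell '.' (not opp) -> no flip
All flips: (2,3)

Answer: .B....
.B.W..
.BWW..
..BW..
......
......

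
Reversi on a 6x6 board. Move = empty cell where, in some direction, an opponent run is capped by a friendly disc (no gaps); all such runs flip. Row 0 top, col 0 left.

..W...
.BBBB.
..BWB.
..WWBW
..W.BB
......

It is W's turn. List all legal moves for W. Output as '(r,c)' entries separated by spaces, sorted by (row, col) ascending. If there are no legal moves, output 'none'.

(0,0): flips 2 -> legal
(0,1): flips 1 -> legal
(0,3): flips 1 -> legal
(0,4): no bracket -> illegal
(0,5): flips 1 -> legal
(1,0): no bracket -> illegal
(1,5): flips 1 -> legal
(2,0): flips 1 -> legal
(2,1): flips 1 -> legal
(2,5): flips 1 -> legal
(3,1): no bracket -> illegal
(4,3): no bracket -> illegal
(5,3): flips 1 -> legal
(5,4): no bracket -> illegal
(5,5): flips 2 -> legal

Answer: (0,0) (0,1) (0,3) (0,5) (1,5) (2,0) (2,1) (2,5) (5,3) (5,5)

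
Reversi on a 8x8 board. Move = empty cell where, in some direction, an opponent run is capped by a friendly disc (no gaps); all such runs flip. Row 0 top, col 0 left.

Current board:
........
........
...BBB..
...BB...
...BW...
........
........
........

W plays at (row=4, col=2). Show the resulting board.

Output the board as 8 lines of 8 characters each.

Place W at (4,2); scan 8 dirs for brackets.
Dir NW: first cell '.' (not opp) -> no flip
Dir N: first cell '.' (not opp) -> no flip
Dir NE: opp run (3,3) (2,4), next='.' -> no flip
Dir W: first cell '.' (not opp) -> no flip
Dir E: opp run (4,3) capped by W -> flip
Dir SW: first cell '.' (not opp) -> no flip
Dir S: first cell '.' (not opp) -> no flip
Dir SE: first cell '.' (not opp) -> no flip
All flips: (4,3)

Answer: ........
........
...BBB..
...BB...
..WWW...
........
........
........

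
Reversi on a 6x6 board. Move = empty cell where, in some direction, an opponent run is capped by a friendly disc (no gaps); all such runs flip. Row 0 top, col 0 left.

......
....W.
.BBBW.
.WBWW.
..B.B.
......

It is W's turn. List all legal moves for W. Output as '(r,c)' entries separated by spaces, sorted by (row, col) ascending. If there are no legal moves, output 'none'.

Answer: (1,1) (1,2) (1,3) (2,0) (4,1) (5,1) (5,3) (5,4) (5,5)

Derivation:
(1,0): no bracket -> illegal
(1,1): flips 2 -> legal
(1,2): flips 1 -> legal
(1,3): flips 2 -> legal
(2,0): flips 3 -> legal
(3,0): no bracket -> illegal
(3,5): no bracket -> illegal
(4,1): flips 2 -> legal
(4,3): no bracket -> illegal
(4,5): no bracket -> illegal
(5,1): flips 1 -> legal
(5,2): no bracket -> illegal
(5,3): flips 1 -> legal
(5,4): flips 1 -> legal
(5,5): flips 1 -> legal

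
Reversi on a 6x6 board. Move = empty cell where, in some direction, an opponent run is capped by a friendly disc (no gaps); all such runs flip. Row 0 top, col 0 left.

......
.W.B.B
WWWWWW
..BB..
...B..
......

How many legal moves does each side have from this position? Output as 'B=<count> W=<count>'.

Answer: B=6 W=9

Derivation:
-- B to move --
(0,0): flips 2 -> legal
(0,1): no bracket -> illegal
(0,2): no bracket -> illegal
(1,0): flips 1 -> legal
(1,2): flips 1 -> legal
(1,4): flips 1 -> legal
(3,0): no bracket -> illegal
(3,1): flips 1 -> legal
(3,4): no bracket -> illegal
(3,5): flips 2 -> legal
B mobility = 6
-- W to move --
(0,2): flips 1 -> legal
(0,3): flips 1 -> legal
(0,4): flips 1 -> legal
(0,5): flips 1 -> legal
(1,2): no bracket -> illegal
(1,4): no bracket -> illegal
(3,1): no bracket -> illegal
(3,4): no bracket -> illegal
(4,1): flips 1 -> legal
(4,2): flips 2 -> legal
(4,4): flips 1 -> legal
(5,2): no bracket -> illegal
(5,3): flips 2 -> legal
(5,4): flips 2 -> legal
W mobility = 9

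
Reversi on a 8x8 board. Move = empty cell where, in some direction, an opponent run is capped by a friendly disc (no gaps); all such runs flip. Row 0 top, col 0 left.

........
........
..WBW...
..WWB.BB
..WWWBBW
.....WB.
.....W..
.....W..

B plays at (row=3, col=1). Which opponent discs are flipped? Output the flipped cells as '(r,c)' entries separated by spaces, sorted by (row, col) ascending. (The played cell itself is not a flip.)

Answer: (3,2) (3,3)

Derivation:
Dir NW: first cell '.' (not opp) -> no flip
Dir N: first cell '.' (not opp) -> no flip
Dir NE: opp run (2,2), next='.' -> no flip
Dir W: first cell '.' (not opp) -> no flip
Dir E: opp run (3,2) (3,3) capped by B -> flip
Dir SW: first cell '.' (not opp) -> no flip
Dir S: first cell '.' (not opp) -> no flip
Dir SE: opp run (4,2), next='.' -> no flip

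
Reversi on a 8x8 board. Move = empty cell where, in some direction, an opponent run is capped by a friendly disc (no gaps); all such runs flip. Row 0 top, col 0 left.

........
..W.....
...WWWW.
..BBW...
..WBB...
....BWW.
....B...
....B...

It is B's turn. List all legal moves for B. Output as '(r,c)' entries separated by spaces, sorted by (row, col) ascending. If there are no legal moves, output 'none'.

(0,1): no bracket -> illegal
(0,2): no bracket -> illegal
(0,3): no bracket -> illegal
(1,1): no bracket -> illegal
(1,3): flips 1 -> legal
(1,4): flips 3 -> legal
(1,5): flips 1 -> legal
(1,6): flips 2 -> legal
(1,7): no bracket -> illegal
(2,1): no bracket -> illegal
(2,2): no bracket -> illegal
(2,7): no bracket -> illegal
(3,1): no bracket -> illegal
(3,5): flips 1 -> legal
(3,6): no bracket -> illegal
(3,7): no bracket -> illegal
(4,1): flips 1 -> legal
(4,5): no bracket -> illegal
(4,6): flips 1 -> legal
(4,7): no bracket -> illegal
(5,1): flips 1 -> legal
(5,2): flips 1 -> legal
(5,3): no bracket -> illegal
(5,7): flips 2 -> legal
(6,5): no bracket -> illegal
(6,6): flips 1 -> legal
(6,7): no bracket -> illegal

Answer: (1,3) (1,4) (1,5) (1,6) (3,5) (4,1) (4,6) (5,1) (5,2) (5,7) (6,6)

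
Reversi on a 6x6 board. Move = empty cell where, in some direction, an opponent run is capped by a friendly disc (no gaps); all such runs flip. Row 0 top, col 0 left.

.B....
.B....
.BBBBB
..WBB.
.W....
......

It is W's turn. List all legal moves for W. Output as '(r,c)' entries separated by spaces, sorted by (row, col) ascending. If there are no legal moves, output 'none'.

Answer: (1,0) (1,2) (1,4) (3,5)

Derivation:
(0,0): no bracket -> illegal
(0,2): no bracket -> illegal
(1,0): flips 1 -> legal
(1,2): flips 1 -> legal
(1,3): no bracket -> illegal
(1,4): flips 1 -> legal
(1,5): no bracket -> illegal
(2,0): no bracket -> illegal
(3,0): no bracket -> illegal
(3,1): no bracket -> illegal
(3,5): flips 2 -> legal
(4,2): no bracket -> illegal
(4,3): no bracket -> illegal
(4,4): no bracket -> illegal
(4,5): no bracket -> illegal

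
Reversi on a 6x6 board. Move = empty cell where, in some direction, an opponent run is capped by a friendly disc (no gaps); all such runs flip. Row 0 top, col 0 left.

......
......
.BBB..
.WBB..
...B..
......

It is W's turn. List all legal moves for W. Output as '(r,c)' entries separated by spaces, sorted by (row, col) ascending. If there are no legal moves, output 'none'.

Answer: (1,1) (1,3) (3,4)

Derivation:
(1,0): no bracket -> illegal
(1,1): flips 1 -> legal
(1,2): no bracket -> illegal
(1,3): flips 1 -> legal
(1,4): no bracket -> illegal
(2,0): no bracket -> illegal
(2,4): no bracket -> illegal
(3,0): no bracket -> illegal
(3,4): flips 2 -> legal
(4,1): no bracket -> illegal
(4,2): no bracket -> illegal
(4,4): no bracket -> illegal
(5,2): no bracket -> illegal
(5,3): no bracket -> illegal
(5,4): no bracket -> illegal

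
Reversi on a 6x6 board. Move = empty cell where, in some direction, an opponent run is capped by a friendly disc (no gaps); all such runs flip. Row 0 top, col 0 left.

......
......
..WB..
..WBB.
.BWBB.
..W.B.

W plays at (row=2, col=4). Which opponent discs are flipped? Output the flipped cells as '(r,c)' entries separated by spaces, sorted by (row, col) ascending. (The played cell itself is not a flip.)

Answer: (2,3) (3,3)

Derivation:
Dir NW: first cell '.' (not opp) -> no flip
Dir N: first cell '.' (not opp) -> no flip
Dir NE: first cell '.' (not opp) -> no flip
Dir W: opp run (2,3) capped by W -> flip
Dir E: first cell '.' (not opp) -> no flip
Dir SW: opp run (3,3) capped by W -> flip
Dir S: opp run (3,4) (4,4) (5,4), next=edge -> no flip
Dir SE: first cell '.' (not opp) -> no flip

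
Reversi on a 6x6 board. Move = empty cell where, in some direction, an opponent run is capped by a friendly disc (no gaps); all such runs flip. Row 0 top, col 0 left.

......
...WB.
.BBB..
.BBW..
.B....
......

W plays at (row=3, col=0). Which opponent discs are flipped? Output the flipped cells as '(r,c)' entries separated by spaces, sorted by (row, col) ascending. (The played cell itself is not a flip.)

Dir NW: edge -> no flip
Dir N: first cell '.' (not opp) -> no flip
Dir NE: opp run (2,1), next='.' -> no flip
Dir W: edge -> no flip
Dir E: opp run (3,1) (3,2) capped by W -> flip
Dir SW: edge -> no flip
Dir S: first cell '.' (not opp) -> no flip
Dir SE: opp run (4,1), next='.' -> no flip

Answer: (3,1) (3,2)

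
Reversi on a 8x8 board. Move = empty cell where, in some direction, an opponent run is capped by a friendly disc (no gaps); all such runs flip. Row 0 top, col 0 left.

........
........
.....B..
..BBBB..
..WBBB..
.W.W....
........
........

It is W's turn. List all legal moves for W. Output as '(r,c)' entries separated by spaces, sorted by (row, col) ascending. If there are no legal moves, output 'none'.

Answer: (2,2) (2,3) (2,4) (2,6) (4,6)

Derivation:
(1,4): no bracket -> illegal
(1,5): no bracket -> illegal
(1,6): no bracket -> illegal
(2,1): no bracket -> illegal
(2,2): flips 1 -> legal
(2,3): flips 2 -> legal
(2,4): flips 1 -> legal
(2,6): flips 2 -> legal
(3,1): no bracket -> illegal
(3,6): no bracket -> illegal
(4,1): no bracket -> illegal
(4,6): flips 3 -> legal
(5,2): no bracket -> illegal
(5,4): no bracket -> illegal
(5,5): no bracket -> illegal
(5,6): no bracket -> illegal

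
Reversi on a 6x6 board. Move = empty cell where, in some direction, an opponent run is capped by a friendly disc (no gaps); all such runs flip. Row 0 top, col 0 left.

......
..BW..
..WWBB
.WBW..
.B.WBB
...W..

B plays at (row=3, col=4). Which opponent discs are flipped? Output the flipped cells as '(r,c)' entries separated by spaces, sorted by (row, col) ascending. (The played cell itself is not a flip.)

Dir NW: opp run (2,3) capped by B -> flip
Dir N: first cell 'B' (not opp) -> no flip
Dir NE: first cell 'B' (not opp) -> no flip
Dir W: opp run (3,3) capped by B -> flip
Dir E: first cell '.' (not opp) -> no flip
Dir SW: opp run (4,3), next='.' -> no flip
Dir S: first cell 'B' (not opp) -> no flip
Dir SE: first cell 'B' (not opp) -> no flip

Answer: (2,3) (3,3)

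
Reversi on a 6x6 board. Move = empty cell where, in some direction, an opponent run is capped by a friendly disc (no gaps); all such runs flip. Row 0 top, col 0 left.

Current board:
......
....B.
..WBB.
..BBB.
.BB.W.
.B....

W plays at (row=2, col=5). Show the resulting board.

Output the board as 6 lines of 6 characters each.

Place W at (2,5); scan 8 dirs for brackets.
Dir NW: opp run (1,4), next='.' -> no flip
Dir N: first cell '.' (not opp) -> no flip
Dir NE: edge -> no flip
Dir W: opp run (2,4) (2,3) capped by W -> flip
Dir E: edge -> no flip
Dir SW: opp run (3,4), next='.' -> no flip
Dir S: first cell '.' (not opp) -> no flip
Dir SE: edge -> no flip
All flips: (2,3) (2,4)

Answer: ......
....B.
..WWWW
..BBB.
.BB.W.
.B....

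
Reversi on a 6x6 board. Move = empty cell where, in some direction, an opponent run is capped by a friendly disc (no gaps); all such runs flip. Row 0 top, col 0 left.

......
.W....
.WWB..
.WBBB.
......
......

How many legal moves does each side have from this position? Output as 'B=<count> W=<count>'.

Answer: B=5 W=5

Derivation:
-- B to move --
(0,0): flips 2 -> legal
(0,1): no bracket -> illegal
(0,2): no bracket -> illegal
(1,0): flips 1 -> legal
(1,2): flips 1 -> legal
(1,3): no bracket -> illegal
(2,0): flips 2 -> legal
(3,0): flips 1 -> legal
(4,0): no bracket -> illegal
(4,1): no bracket -> illegal
(4,2): no bracket -> illegal
B mobility = 5
-- W to move --
(1,2): no bracket -> illegal
(1,3): no bracket -> illegal
(1,4): no bracket -> illegal
(2,4): flips 1 -> legal
(2,5): no bracket -> illegal
(3,5): flips 3 -> legal
(4,1): no bracket -> illegal
(4,2): flips 1 -> legal
(4,3): flips 1 -> legal
(4,4): flips 1 -> legal
(4,5): no bracket -> illegal
W mobility = 5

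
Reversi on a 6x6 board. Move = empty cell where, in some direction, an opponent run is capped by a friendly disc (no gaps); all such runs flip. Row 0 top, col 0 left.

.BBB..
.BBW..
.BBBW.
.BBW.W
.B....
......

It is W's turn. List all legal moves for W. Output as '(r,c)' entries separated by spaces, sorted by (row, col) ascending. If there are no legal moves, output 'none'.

(0,0): flips 2 -> legal
(0,4): no bracket -> illegal
(1,0): flips 2 -> legal
(1,4): no bracket -> illegal
(2,0): flips 3 -> legal
(3,0): flips 2 -> legal
(3,4): no bracket -> illegal
(4,0): flips 2 -> legal
(4,2): no bracket -> illegal
(4,3): no bracket -> illegal
(5,0): no bracket -> illegal
(5,1): no bracket -> illegal
(5,2): no bracket -> illegal

Answer: (0,0) (1,0) (2,0) (3,0) (4,0)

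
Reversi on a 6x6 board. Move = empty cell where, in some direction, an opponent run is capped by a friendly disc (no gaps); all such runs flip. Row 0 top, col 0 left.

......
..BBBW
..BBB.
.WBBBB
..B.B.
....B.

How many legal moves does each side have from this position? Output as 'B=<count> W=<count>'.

-- B to move --
(0,4): no bracket -> illegal
(0,5): no bracket -> illegal
(2,0): flips 1 -> legal
(2,1): no bracket -> illegal
(2,5): no bracket -> illegal
(3,0): flips 1 -> legal
(4,0): flips 1 -> legal
(4,1): no bracket -> illegal
B mobility = 3
-- W to move --
(0,1): no bracket -> illegal
(0,2): no bracket -> illegal
(0,3): no bracket -> illegal
(0,4): flips 2 -> legal
(0,5): no bracket -> illegal
(1,1): flips 3 -> legal
(2,1): no bracket -> illegal
(2,5): no bracket -> illegal
(4,1): no bracket -> illegal
(4,3): no bracket -> illegal
(4,5): no bracket -> illegal
(5,1): flips 3 -> legal
(5,2): no bracket -> illegal
(5,3): flips 1 -> legal
(5,5): no bracket -> illegal
W mobility = 4

Answer: B=3 W=4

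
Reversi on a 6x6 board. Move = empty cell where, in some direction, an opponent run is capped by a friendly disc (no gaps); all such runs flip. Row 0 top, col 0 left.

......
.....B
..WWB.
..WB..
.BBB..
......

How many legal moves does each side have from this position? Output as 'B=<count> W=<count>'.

Answer: B=6 W=7

Derivation:
-- B to move --
(1,1): flips 1 -> legal
(1,2): flips 2 -> legal
(1,3): flips 1 -> legal
(1,4): flips 2 -> legal
(2,1): flips 3 -> legal
(3,1): flips 1 -> legal
(3,4): no bracket -> illegal
B mobility = 6
-- W to move --
(0,4): no bracket -> illegal
(0,5): no bracket -> illegal
(1,3): no bracket -> illegal
(1,4): no bracket -> illegal
(2,5): flips 1 -> legal
(3,0): no bracket -> illegal
(3,1): no bracket -> illegal
(3,4): flips 1 -> legal
(3,5): no bracket -> illegal
(4,0): no bracket -> illegal
(4,4): flips 1 -> legal
(5,0): flips 1 -> legal
(5,1): no bracket -> illegal
(5,2): flips 1 -> legal
(5,3): flips 2 -> legal
(5,4): flips 1 -> legal
W mobility = 7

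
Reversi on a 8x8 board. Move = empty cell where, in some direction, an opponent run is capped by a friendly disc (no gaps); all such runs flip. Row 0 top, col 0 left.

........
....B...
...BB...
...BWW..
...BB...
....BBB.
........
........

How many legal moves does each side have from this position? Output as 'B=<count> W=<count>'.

Answer: B=5 W=7

Derivation:
-- B to move --
(2,5): flips 1 -> legal
(2,6): flips 1 -> legal
(3,6): flips 2 -> legal
(4,5): flips 1 -> legal
(4,6): flips 1 -> legal
B mobility = 5
-- W to move --
(0,3): no bracket -> illegal
(0,4): flips 2 -> legal
(0,5): no bracket -> illegal
(1,2): flips 1 -> legal
(1,3): flips 1 -> legal
(1,5): no bracket -> illegal
(2,2): no bracket -> illegal
(2,5): no bracket -> illegal
(3,2): flips 1 -> legal
(4,2): no bracket -> illegal
(4,5): no bracket -> illegal
(4,6): no bracket -> illegal
(4,7): no bracket -> illegal
(5,2): flips 1 -> legal
(5,3): flips 1 -> legal
(5,7): no bracket -> illegal
(6,3): no bracket -> illegal
(6,4): flips 2 -> legal
(6,5): no bracket -> illegal
(6,6): no bracket -> illegal
(6,7): no bracket -> illegal
W mobility = 7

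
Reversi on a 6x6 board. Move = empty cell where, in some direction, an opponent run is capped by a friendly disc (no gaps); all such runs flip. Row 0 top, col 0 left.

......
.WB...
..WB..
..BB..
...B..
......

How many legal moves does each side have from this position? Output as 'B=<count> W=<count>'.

-- B to move --
(0,0): flips 2 -> legal
(0,1): no bracket -> illegal
(0,2): no bracket -> illegal
(1,0): flips 1 -> legal
(1,3): no bracket -> illegal
(2,0): no bracket -> illegal
(2,1): flips 1 -> legal
(3,1): no bracket -> illegal
B mobility = 3
-- W to move --
(0,1): no bracket -> illegal
(0,2): flips 1 -> legal
(0,3): no bracket -> illegal
(1,3): flips 1 -> legal
(1,4): no bracket -> illegal
(2,1): no bracket -> illegal
(2,4): flips 1 -> legal
(3,1): no bracket -> illegal
(3,4): no bracket -> illegal
(4,1): no bracket -> illegal
(4,2): flips 1 -> legal
(4,4): flips 1 -> legal
(5,2): no bracket -> illegal
(5,3): no bracket -> illegal
(5,4): no bracket -> illegal
W mobility = 5

Answer: B=3 W=5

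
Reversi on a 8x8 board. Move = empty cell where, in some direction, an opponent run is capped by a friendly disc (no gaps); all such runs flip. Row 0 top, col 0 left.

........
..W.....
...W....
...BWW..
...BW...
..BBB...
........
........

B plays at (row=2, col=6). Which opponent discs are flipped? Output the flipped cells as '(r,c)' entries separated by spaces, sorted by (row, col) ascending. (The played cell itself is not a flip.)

Answer: (3,5) (4,4)

Derivation:
Dir NW: first cell '.' (not opp) -> no flip
Dir N: first cell '.' (not opp) -> no flip
Dir NE: first cell '.' (not opp) -> no flip
Dir W: first cell '.' (not opp) -> no flip
Dir E: first cell '.' (not opp) -> no flip
Dir SW: opp run (3,5) (4,4) capped by B -> flip
Dir S: first cell '.' (not opp) -> no flip
Dir SE: first cell '.' (not opp) -> no flip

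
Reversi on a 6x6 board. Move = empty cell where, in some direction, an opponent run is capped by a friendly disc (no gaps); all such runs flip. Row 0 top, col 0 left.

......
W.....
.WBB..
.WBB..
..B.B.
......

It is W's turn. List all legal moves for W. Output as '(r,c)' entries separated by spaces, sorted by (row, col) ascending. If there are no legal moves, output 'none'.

Answer: (1,3) (2,4) (3,4) (4,3) (5,3)

Derivation:
(1,1): no bracket -> illegal
(1,2): no bracket -> illegal
(1,3): flips 1 -> legal
(1,4): no bracket -> illegal
(2,4): flips 2 -> legal
(3,4): flips 2 -> legal
(3,5): no bracket -> illegal
(4,1): no bracket -> illegal
(4,3): flips 1 -> legal
(4,5): no bracket -> illegal
(5,1): no bracket -> illegal
(5,2): no bracket -> illegal
(5,3): flips 1 -> legal
(5,4): no bracket -> illegal
(5,5): no bracket -> illegal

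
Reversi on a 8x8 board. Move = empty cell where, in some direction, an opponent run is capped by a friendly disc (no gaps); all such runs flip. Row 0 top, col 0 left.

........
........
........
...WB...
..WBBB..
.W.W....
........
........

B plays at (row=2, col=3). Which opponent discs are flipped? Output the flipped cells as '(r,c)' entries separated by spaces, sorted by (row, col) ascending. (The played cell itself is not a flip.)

Answer: (3,3)

Derivation:
Dir NW: first cell '.' (not opp) -> no flip
Dir N: first cell '.' (not opp) -> no flip
Dir NE: first cell '.' (not opp) -> no flip
Dir W: first cell '.' (not opp) -> no flip
Dir E: first cell '.' (not opp) -> no flip
Dir SW: first cell '.' (not opp) -> no flip
Dir S: opp run (3,3) capped by B -> flip
Dir SE: first cell 'B' (not opp) -> no flip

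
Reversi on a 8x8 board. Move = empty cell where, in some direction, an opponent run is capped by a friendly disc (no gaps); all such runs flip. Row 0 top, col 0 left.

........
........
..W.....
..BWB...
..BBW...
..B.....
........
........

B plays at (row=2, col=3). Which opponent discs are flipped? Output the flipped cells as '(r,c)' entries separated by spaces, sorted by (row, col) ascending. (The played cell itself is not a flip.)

Dir NW: first cell '.' (not opp) -> no flip
Dir N: first cell '.' (not opp) -> no flip
Dir NE: first cell '.' (not opp) -> no flip
Dir W: opp run (2,2), next='.' -> no flip
Dir E: first cell '.' (not opp) -> no flip
Dir SW: first cell 'B' (not opp) -> no flip
Dir S: opp run (3,3) capped by B -> flip
Dir SE: first cell 'B' (not opp) -> no flip

Answer: (3,3)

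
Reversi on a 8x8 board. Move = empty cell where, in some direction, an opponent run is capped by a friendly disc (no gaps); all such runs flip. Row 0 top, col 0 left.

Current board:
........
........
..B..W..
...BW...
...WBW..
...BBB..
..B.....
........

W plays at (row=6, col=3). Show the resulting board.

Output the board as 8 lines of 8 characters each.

Answer: ........
........
..B..W..
...BW...
...WBW..
...WWB..
..BW....
........

Derivation:
Place W at (6,3); scan 8 dirs for brackets.
Dir NW: first cell '.' (not opp) -> no flip
Dir N: opp run (5,3) capped by W -> flip
Dir NE: opp run (5,4) capped by W -> flip
Dir W: opp run (6,2), next='.' -> no flip
Dir E: first cell '.' (not opp) -> no flip
Dir SW: first cell '.' (not opp) -> no flip
Dir S: first cell '.' (not opp) -> no flip
Dir SE: first cell '.' (not opp) -> no flip
All flips: (5,3) (5,4)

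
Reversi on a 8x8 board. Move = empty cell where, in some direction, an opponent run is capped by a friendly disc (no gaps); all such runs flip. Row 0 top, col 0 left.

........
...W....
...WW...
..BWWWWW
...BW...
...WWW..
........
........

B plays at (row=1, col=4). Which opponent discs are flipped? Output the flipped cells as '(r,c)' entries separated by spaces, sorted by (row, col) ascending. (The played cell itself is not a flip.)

Dir NW: first cell '.' (not opp) -> no flip
Dir N: first cell '.' (not opp) -> no flip
Dir NE: first cell '.' (not opp) -> no flip
Dir W: opp run (1,3), next='.' -> no flip
Dir E: first cell '.' (not opp) -> no flip
Dir SW: opp run (2,3) capped by B -> flip
Dir S: opp run (2,4) (3,4) (4,4) (5,4), next='.' -> no flip
Dir SE: first cell '.' (not opp) -> no flip

Answer: (2,3)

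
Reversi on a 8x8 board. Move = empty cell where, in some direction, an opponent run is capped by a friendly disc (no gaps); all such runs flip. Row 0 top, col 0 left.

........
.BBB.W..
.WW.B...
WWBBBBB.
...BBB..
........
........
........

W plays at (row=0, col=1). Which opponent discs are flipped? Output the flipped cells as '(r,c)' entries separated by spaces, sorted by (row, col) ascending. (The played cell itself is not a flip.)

Dir NW: edge -> no flip
Dir N: edge -> no flip
Dir NE: edge -> no flip
Dir W: first cell '.' (not opp) -> no flip
Dir E: first cell '.' (not opp) -> no flip
Dir SW: first cell '.' (not opp) -> no flip
Dir S: opp run (1,1) capped by W -> flip
Dir SE: opp run (1,2), next='.' -> no flip

Answer: (1,1)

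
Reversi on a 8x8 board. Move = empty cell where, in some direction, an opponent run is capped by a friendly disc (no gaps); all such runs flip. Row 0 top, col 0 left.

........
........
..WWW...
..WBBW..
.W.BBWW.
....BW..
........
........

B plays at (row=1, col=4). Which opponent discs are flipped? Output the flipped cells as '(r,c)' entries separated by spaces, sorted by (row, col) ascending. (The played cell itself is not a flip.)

Dir NW: first cell '.' (not opp) -> no flip
Dir N: first cell '.' (not opp) -> no flip
Dir NE: first cell '.' (not opp) -> no flip
Dir W: first cell '.' (not opp) -> no flip
Dir E: first cell '.' (not opp) -> no flip
Dir SW: opp run (2,3) (3,2) (4,1), next='.' -> no flip
Dir S: opp run (2,4) capped by B -> flip
Dir SE: first cell '.' (not opp) -> no flip

Answer: (2,4)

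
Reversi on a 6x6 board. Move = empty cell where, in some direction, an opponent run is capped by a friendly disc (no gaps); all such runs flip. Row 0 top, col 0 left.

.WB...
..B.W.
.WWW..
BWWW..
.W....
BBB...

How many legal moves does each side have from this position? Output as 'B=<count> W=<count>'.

-- B to move --
(0,0): flips 1 -> legal
(0,3): no bracket -> illegal
(0,4): no bracket -> illegal
(0,5): flips 4 -> legal
(1,0): no bracket -> illegal
(1,1): flips 3 -> legal
(1,3): no bracket -> illegal
(1,5): no bracket -> illegal
(2,0): no bracket -> illegal
(2,4): no bracket -> illegal
(2,5): no bracket -> illegal
(3,4): flips 4 -> legal
(4,0): no bracket -> illegal
(4,2): flips 2 -> legal
(4,3): no bracket -> illegal
(4,4): no bracket -> illegal
B mobility = 5
-- W to move --
(0,3): flips 2 -> legal
(1,1): no bracket -> illegal
(1,3): no bracket -> illegal
(2,0): no bracket -> illegal
(4,0): no bracket -> illegal
(4,2): no bracket -> illegal
(4,3): no bracket -> illegal
(5,3): no bracket -> illegal
W mobility = 1

Answer: B=5 W=1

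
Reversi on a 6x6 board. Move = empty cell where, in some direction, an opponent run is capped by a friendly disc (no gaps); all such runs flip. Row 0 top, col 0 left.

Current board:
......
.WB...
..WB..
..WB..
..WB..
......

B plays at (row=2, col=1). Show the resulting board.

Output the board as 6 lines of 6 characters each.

Place B at (2,1); scan 8 dirs for brackets.
Dir NW: first cell '.' (not opp) -> no flip
Dir N: opp run (1,1), next='.' -> no flip
Dir NE: first cell 'B' (not opp) -> no flip
Dir W: first cell '.' (not opp) -> no flip
Dir E: opp run (2,2) capped by B -> flip
Dir SW: first cell '.' (not opp) -> no flip
Dir S: first cell '.' (not opp) -> no flip
Dir SE: opp run (3,2) capped by B -> flip
All flips: (2,2) (3,2)

Answer: ......
.WB...
.BBB..
..BB..
..WB..
......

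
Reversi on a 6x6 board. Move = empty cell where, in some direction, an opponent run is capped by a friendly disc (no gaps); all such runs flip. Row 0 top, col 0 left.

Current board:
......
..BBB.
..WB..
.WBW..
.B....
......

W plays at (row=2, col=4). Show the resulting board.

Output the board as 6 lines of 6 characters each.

Answer: ......
..BBB.
..WWW.
.WBW..
.B....
......

Derivation:
Place W at (2,4); scan 8 dirs for brackets.
Dir NW: opp run (1,3), next='.' -> no flip
Dir N: opp run (1,4), next='.' -> no flip
Dir NE: first cell '.' (not opp) -> no flip
Dir W: opp run (2,3) capped by W -> flip
Dir E: first cell '.' (not opp) -> no flip
Dir SW: first cell 'W' (not opp) -> no flip
Dir S: first cell '.' (not opp) -> no flip
Dir SE: first cell '.' (not opp) -> no flip
All flips: (2,3)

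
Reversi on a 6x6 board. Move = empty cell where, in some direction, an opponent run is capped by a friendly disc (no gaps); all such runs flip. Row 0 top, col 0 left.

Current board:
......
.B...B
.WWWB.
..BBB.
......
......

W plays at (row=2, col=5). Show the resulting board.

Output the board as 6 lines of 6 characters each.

Answer: ......
.B...B
.WWWWW
..BBB.
......
......

Derivation:
Place W at (2,5); scan 8 dirs for brackets.
Dir NW: first cell '.' (not opp) -> no flip
Dir N: opp run (1,5), next='.' -> no flip
Dir NE: edge -> no flip
Dir W: opp run (2,4) capped by W -> flip
Dir E: edge -> no flip
Dir SW: opp run (3,4), next='.' -> no flip
Dir S: first cell '.' (not opp) -> no flip
Dir SE: edge -> no flip
All flips: (2,4)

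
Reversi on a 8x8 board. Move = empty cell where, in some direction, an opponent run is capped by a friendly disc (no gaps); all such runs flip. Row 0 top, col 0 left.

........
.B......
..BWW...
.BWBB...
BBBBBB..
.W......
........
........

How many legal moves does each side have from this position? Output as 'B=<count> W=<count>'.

-- B to move --
(1,2): flips 1 -> legal
(1,3): flips 1 -> legal
(1,4): flips 3 -> legal
(1,5): flips 1 -> legal
(2,1): flips 1 -> legal
(2,5): flips 2 -> legal
(3,5): no bracket -> illegal
(5,0): no bracket -> illegal
(5,2): no bracket -> illegal
(6,0): flips 1 -> legal
(6,1): flips 1 -> legal
(6,2): flips 1 -> legal
B mobility = 9
-- W to move --
(0,0): no bracket -> illegal
(0,1): no bracket -> illegal
(0,2): no bracket -> illegal
(1,0): no bracket -> illegal
(1,2): flips 1 -> legal
(1,3): no bracket -> illegal
(2,0): no bracket -> illegal
(2,1): flips 3 -> legal
(2,5): no bracket -> illegal
(3,0): flips 1 -> legal
(3,5): flips 2 -> legal
(3,6): no bracket -> illegal
(4,6): no bracket -> illegal
(5,0): flips 1 -> legal
(5,2): flips 1 -> legal
(5,3): flips 2 -> legal
(5,4): flips 3 -> legal
(5,5): no bracket -> illegal
(5,6): flips 2 -> legal
W mobility = 9

Answer: B=9 W=9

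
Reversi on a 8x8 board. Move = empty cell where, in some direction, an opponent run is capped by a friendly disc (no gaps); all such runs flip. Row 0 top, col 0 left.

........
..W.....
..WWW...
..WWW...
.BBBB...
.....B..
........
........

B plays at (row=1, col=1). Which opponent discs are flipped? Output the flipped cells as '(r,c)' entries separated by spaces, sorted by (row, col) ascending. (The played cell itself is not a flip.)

Dir NW: first cell '.' (not opp) -> no flip
Dir N: first cell '.' (not opp) -> no flip
Dir NE: first cell '.' (not opp) -> no flip
Dir W: first cell '.' (not opp) -> no flip
Dir E: opp run (1,2), next='.' -> no flip
Dir SW: first cell '.' (not opp) -> no flip
Dir S: first cell '.' (not opp) -> no flip
Dir SE: opp run (2,2) (3,3) capped by B -> flip

Answer: (2,2) (3,3)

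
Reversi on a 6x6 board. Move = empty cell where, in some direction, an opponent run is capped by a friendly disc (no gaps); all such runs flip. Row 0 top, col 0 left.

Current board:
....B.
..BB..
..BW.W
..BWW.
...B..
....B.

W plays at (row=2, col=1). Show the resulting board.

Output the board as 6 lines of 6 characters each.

Place W at (2,1); scan 8 dirs for brackets.
Dir NW: first cell '.' (not opp) -> no flip
Dir N: first cell '.' (not opp) -> no flip
Dir NE: opp run (1,2), next='.' -> no flip
Dir W: first cell '.' (not opp) -> no flip
Dir E: opp run (2,2) capped by W -> flip
Dir SW: first cell '.' (not opp) -> no flip
Dir S: first cell '.' (not opp) -> no flip
Dir SE: opp run (3,2) (4,3) (5,4), next=edge -> no flip
All flips: (2,2)

Answer: ....B.
..BB..
.WWW.W
..BWW.
...B..
....B.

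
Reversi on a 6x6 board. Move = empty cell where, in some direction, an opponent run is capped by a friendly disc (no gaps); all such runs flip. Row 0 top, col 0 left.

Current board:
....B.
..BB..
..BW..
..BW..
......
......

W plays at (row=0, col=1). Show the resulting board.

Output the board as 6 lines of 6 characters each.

Place W at (0,1); scan 8 dirs for brackets.
Dir NW: edge -> no flip
Dir N: edge -> no flip
Dir NE: edge -> no flip
Dir W: first cell '.' (not opp) -> no flip
Dir E: first cell '.' (not opp) -> no flip
Dir SW: first cell '.' (not opp) -> no flip
Dir S: first cell '.' (not opp) -> no flip
Dir SE: opp run (1,2) capped by W -> flip
All flips: (1,2)

Answer: .W..B.
..WB..
..BW..
..BW..
......
......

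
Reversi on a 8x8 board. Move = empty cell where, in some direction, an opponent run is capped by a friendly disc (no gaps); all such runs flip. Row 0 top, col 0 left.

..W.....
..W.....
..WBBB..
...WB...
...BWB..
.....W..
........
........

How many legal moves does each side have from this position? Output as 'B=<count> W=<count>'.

Answer: B=6 W=9

Derivation:
-- B to move --
(0,1): flips 1 -> legal
(0,3): no bracket -> illegal
(1,1): no bracket -> illegal
(1,3): no bracket -> illegal
(2,1): flips 1 -> legal
(3,1): no bracket -> illegal
(3,2): flips 1 -> legal
(3,5): no bracket -> illegal
(4,2): flips 1 -> legal
(4,6): no bracket -> illegal
(5,3): no bracket -> illegal
(5,4): flips 1 -> legal
(5,6): no bracket -> illegal
(6,4): no bracket -> illegal
(6,5): flips 1 -> legal
(6,6): no bracket -> illegal
B mobility = 6
-- W to move --
(1,3): flips 1 -> legal
(1,4): flips 2 -> legal
(1,5): flips 1 -> legal
(1,6): no bracket -> illegal
(2,6): flips 3 -> legal
(3,2): no bracket -> illegal
(3,5): flips 2 -> legal
(3,6): no bracket -> illegal
(4,2): flips 1 -> legal
(4,6): flips 1 -> legal
(5,2): no bracket -> illegal
(5,3): flips 1 -> legal
(5,4): no bracket -> illegal
(5,6): flips 3 -> legal
W mobility = 9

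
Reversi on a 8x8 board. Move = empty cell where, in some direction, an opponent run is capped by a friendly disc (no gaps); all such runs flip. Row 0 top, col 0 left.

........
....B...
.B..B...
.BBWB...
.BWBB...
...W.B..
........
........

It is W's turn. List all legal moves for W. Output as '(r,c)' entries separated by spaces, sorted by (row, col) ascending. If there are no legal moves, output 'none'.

(0,3): no bracket -> illegal
(0,4): no bracket -> illegal
(0,5): no bracket -> illegal
(1,0): no bracket -> illegal
(1,1): no bracket -> illegal
(1,2): no bracket -> illegal
(1,3): no bracket -> illegal
(1,5): flips 1 -> legal
(2,0): flips 1 -> legal
(2,2): flips 1 -> legal
(2,3): no bracket -> illegal
(2,5): no bracket -> illegal
(3,0): flips 2 -> legal
(3,5): flips 2 -> legal
(4,0): flips 1 -> legal
(4,5): flips 2 -> legal
(4,6): no bracket -> illegal
(5,0): no bracket -> illegal
(5,1): no bracket -> illegal
(5,2): no bracket -> illegal
(5,4): no bracket -> illegal
(5,6): no bracket -> illegal
(6,4): no bracket -> illegal
(6,5): no bracket -> illegal
(6,6): flips 2 -> legal

Answer: (1,5) (2,0) (2,2) (3,0) (3,5) (4,0) (4,5) (6,6)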